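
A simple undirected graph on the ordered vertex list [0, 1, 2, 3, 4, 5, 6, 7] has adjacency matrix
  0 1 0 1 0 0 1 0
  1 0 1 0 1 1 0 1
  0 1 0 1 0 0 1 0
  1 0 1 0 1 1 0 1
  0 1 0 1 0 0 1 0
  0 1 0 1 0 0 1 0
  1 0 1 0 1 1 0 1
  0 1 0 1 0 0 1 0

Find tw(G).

3

A width-3 tree decomposition is:
Bags: B1 = {1, 3, 6, 7}  B2 = {1, 3, 4, 6}  B3 = {1, 2, 3, 6}  B4 = {0, 1, 3, 6}  B5 = {1, 3, 5, 6}
Tree: B1–B2, B2–B3, B3–B4, B4–B5
The largest bag has 4 vertices, giving width 3; this decomposition certifies tw(G) ≤ 3. For the lower bound: the 4 vertex sets {3,7}, {1,4}, {6}, {2} are disjoint, each induces a connected subgraph, and every pair is joined by at least one edge of G. Contracting each set to a single vertex therefore yields K_{4} as a minor, and since treewidth is minor-monotone, tw(G) ≥ tw(K_{4}) = 3. Combining the bounds, tw(G) = 3.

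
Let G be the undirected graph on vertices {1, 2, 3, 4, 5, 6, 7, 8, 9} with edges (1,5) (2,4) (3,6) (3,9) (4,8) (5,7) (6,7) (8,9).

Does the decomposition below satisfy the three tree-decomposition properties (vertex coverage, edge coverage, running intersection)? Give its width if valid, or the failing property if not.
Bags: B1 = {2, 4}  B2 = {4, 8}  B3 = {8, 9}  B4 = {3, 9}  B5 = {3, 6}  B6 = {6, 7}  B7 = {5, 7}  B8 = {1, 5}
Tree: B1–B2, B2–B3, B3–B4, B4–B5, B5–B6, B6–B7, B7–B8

Every vertex of G appears in some bag (union = {1, 2, 3, 4, 5, 6, 7, 8, 9}); every edge is covered by a bag; and for each vertex v the set of bags containing v is connected in the bag tree. The decomposition is therefore valid. The largest bag has 2 vertices, so the width is 1.

Yes; width 1.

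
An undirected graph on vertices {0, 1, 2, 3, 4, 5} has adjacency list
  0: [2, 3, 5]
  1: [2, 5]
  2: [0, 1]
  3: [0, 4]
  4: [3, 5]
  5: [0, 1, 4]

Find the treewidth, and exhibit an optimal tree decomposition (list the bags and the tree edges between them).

Each bag holds 3 vertices, so the decomposition has width 2, which upper-bounds the treewidth. Since 1–2–0–5–1 is a cycle in G, G is not acyclic. Forests are exactly the graphs of treewidth ≤ 1, so tw(G) ≥ 2. The upper and lower bounds meet at 2, so that is the treewidth.

Treewidth 2.
One such decomposition:
Bags: B1 = {1, 2, 5}  B2 = {0, 2, 5}  B3 = {0, 4, 5}  B4 = {0, 3, 4}
Tree: B1–B2, B2–B3, B3–B4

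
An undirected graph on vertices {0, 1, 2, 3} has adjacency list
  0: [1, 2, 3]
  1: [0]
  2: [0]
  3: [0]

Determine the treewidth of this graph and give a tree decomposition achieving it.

The largest bag has 2 vertices, giving width 1; this decomposition certifies tw(G) ≤ 1. Since G has at least one edge (e.g. 1–0), it is not an edgeless graph, so tw(G) ≥ 1. Hence tw(G) = 1 exactly.

Treewidth 1.
One such decomposition:
Bags: B1 = {0, 1}  B2 = {0, 3}  B3 = {0, 2}
Tree: B1–B2, B2–B3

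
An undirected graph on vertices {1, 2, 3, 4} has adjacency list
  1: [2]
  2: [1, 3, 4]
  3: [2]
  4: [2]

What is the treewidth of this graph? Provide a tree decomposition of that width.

Treewidth 1.
Bags: B1 = {1, 2}  B2 = {2, 4}  B3 = {2, 3}
Tree: B1–B2, B2–B3

Each bag holds 2 vertices, so the decomposition has width 1, which upper-bounds the treewidth. Any graph with an edge has treewidth ≥ 1, and G has the edge 1–2. Therefore the treewidth is 1.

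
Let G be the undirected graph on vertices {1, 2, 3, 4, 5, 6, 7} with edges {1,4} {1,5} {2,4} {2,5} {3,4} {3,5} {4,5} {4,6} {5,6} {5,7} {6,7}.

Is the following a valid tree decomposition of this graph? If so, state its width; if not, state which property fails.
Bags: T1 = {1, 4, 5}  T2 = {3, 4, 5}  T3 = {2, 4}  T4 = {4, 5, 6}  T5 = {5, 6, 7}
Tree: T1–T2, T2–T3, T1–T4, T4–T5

A tree decomposition must satisfy three properties: every vertex lies in some bag; for every edge, both endpoints lie together in some bag; and for every vertex, the bags containing it form a connected subtree. Here edge (5,2) lies in no bag, so the decomposition is invalid.

No — edge (5,2) lies in no bag.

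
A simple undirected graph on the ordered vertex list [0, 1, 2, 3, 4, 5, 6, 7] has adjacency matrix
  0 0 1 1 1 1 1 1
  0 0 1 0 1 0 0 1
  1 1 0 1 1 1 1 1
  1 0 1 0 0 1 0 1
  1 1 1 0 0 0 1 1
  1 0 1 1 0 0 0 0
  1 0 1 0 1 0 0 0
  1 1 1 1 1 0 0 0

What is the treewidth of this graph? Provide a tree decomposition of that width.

The largest bag has 4 vertices, giving width 3; this decomposition certifies tw(G) ≤ 3. On the other hand G contains the 4-clique {0, 2, 3, 5}. A clique must lie in a single bag of any decomposition, so no decomposition can have width below 3. The upper and lower bounds meet at 3, so that is the treewidth.

Treewidth 3.
One optimal decomposition is:
Bags: B1 = {0, 2, 3, 7}  B2 = {0, 2, 3, 5}  B3 = {0, 2, 4, 7}  B4 = {1, 2, 4, 7}  B5 = {0, 2, 4, 6}
Tree: B1–B2, B1–B3, B3–B4, B3–B5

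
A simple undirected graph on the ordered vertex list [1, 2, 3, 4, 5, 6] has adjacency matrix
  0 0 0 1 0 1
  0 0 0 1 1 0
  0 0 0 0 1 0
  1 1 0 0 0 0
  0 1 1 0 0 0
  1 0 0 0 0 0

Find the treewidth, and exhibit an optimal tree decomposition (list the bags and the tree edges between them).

Each bag holds 2 vertices, so the decomposition has width 1, which upper-bounds the treewidth. Any graph with an edge has treewidth ≥ 1, and G has the edge 6–1. The upper and lower bounds meet at 1, so that is the treewidth.

Treewidth 1.
One optimal decomposition is:
Bags: B1 = {1, 6}  B2 = {1, 4}  B3 = {2, 4}  B4 = {2, 5}  B5 = {3, 5}
Tree: B1–B2, B2–B3, B3–B4, B4–B5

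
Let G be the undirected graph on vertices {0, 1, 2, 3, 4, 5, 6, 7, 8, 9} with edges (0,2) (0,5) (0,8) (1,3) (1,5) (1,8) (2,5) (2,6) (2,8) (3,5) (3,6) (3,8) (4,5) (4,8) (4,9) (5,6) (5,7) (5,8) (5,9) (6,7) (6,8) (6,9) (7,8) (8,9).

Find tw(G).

3

A width-3 tree decomposition is:
Bags: B1 = {0, 2, 5, 8}  B2 = {2, 5, 6, 8}  B3 = {5, 6, 8, 9}  B4 = {4, 5, 8, 9}  B5 = {3, 5, 6, 8}  B6 = {1, 3, 5, 8}  B7 = {5, 6, 7, 8}
Tree: B1–B2, B2–B3, B3–B4, B2–B5, B5–B6, B5–B7
Every bag has size at most 4, so the width is 4 − 1 = 3 and tw(G) ≤ 3. For the lower bound, the 4 vertices {0, 2, 5, 8} are pairwise adjacent, and any tree decomposition puts a clique entirely inside one bag — forcing width ≥ 3. Hence tw(G) = 3 exactly.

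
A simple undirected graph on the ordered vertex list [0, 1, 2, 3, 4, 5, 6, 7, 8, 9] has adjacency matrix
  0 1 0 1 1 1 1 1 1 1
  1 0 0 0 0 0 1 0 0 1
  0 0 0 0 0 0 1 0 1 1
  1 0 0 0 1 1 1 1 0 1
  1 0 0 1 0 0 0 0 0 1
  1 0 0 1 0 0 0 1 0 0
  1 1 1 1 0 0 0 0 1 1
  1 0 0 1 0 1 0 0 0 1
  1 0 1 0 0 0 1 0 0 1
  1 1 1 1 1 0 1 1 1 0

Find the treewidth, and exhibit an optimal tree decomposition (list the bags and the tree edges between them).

Each bag holds 4 vertices, so the decomposition has width 3, which upper-bounds the treewidth. On the other hand G contains the 4-clique {0, 6, 8, 9}. A clique must lie in a single bag of any decomposition, so no decomposition can have width below 3. Therefore the treewidth is 3.

Treewidth 3.
One optimal decomposition is:
Bags: B1 = {0, 3, 7, 9}  B2 = {0, 3, 6, 9}  B3 = {0, 3, 4, 9}  B4 = {0, 3, 5, 7}  B5 = {0, 1, 6, 9}  B6 = {0, 6, 8, 9}  B7 = {2, 6, 8, 9}
Tree: B1–B2, B1–B3, B1–B4, B2–B5, B5–B6, B6–B7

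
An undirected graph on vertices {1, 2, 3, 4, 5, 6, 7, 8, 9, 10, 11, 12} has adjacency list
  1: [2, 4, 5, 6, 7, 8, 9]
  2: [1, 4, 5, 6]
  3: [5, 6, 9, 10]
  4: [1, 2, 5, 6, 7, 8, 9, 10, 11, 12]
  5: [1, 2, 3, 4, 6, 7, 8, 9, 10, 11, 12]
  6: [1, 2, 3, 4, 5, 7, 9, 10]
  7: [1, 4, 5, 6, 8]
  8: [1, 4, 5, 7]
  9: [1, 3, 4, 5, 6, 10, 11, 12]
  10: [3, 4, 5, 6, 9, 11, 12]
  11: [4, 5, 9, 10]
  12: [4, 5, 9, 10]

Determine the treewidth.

A width-4 tree decomposition is:
Bags: B1 = {1, 4, 5, 6, 7}  B2 = {1, 4, 5, 6, 9}  B3 = {4, 5, 6, 9, 10}  B4 = {4, 5, 9, 10, 11}  B5 = {3, 5, 6, 9, 10}  B6 = {4, 5, 9, 10, 12}  B7 = {1, 4, 5, 7, 8}  B8 = {1, 2, 4, 5, 6}
Tree: B1–B2, B2–B3, B3–B4, B3–B5, B4–B6, B1–B7, B1–B8
The largest bag has 5 vertices, giving width 4; this decomposition certifies tw(G) ≤ 4. On the other hand G contains the 5-clique {3, 5, 6, 9, 10}. A clique must lie in a single bag of any decomposition, so no decomposition can have width below 4. Combining the bounds, tw(G) = 4.

4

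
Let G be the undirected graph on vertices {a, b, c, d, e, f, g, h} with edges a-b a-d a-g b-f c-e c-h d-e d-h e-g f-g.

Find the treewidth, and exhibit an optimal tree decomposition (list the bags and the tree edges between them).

Every bag has size at most 3, so the width is 3 − 1 = 2 and tw(G) ≤ 2. For the lower bound, G contains the cycle c–h–d–e–c, so G is not a forest; only forests have treewidth ≤ 1, hence tw(G) ≥ 2. Hence tw(G) = 2 exactly.

Treewidth 2.
One such decomposition:
Bags: B1 = {c, e, h}  B2 = {d, e, h}  B3 = {d, e, g}  B4 = {a, d, g}  B5 = {a, f, g}  B6 = {a, b, f}
Tree: B1–B2, B2–B3, B3–B4, B4–B5, B5–B6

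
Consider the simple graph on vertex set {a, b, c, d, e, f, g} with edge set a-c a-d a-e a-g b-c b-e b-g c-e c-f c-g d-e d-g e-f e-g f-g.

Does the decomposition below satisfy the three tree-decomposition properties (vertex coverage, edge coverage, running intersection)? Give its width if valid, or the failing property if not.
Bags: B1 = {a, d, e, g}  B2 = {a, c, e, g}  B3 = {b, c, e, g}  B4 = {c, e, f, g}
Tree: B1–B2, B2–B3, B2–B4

Every vertex of G appears in some bag (union = {a, b, c, d, e, f, g}); every edge is covered by a bag; and for each vertex v the set of bags containing v is connected in the bag tree. The decomposition is therefore valid. The largest bag has 4 vertices, so the width is 3.

Yes; width 3.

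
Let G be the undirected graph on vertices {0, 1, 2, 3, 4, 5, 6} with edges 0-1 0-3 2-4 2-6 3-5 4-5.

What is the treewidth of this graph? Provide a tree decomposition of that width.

Treewidth 1.
Bags: B1 = {2, 6}  B2 = {2, 4}  B3 = {4, 5}  B4 = {3, 5}  B5 = {0, 3}  B6 = {0, 1}
Tree: B1–B2, B2–B3, B3–B4, B4–B5, B5–B6

The largest bag has 2 vertices, giving width 1; this decomposition certifies tw(G) ≤ 1. Since G has at least one edge (e.g. 6–2), it is not an edgeless graph, so tw(G) ≥ 1. Combining the bounds, tw(G) = 1.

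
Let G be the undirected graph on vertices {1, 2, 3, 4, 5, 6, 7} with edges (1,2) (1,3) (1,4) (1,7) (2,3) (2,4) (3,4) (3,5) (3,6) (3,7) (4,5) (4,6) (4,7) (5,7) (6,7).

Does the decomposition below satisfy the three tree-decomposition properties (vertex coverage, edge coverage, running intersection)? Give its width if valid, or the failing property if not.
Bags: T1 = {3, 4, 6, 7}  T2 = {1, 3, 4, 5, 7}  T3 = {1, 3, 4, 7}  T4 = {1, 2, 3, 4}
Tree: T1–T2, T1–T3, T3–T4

A tree decomposition must satisfy three properties: every vertex lies in some bag; for every edge, both endpoints lie together in some bag; and for every vertex, the bags containing it form a connected subtree. Here bags containing vertex 1 are not connected in the tree, so the decomposition is invalid.

No — bags containing vertex 1 are not connected in the tree.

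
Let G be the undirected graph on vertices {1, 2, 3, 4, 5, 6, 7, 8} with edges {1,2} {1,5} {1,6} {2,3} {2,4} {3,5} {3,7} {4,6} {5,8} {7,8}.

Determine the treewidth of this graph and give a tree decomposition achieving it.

The largest bag has 3 vertices, giving width 2; this decomposition certifies tw(G) ≤ 2. Since 4–6–1–2–4 is a cycle in G, G is not acyclic. Forests are exactly the graphs of treewidth ≤ 1, so tw(G) ≥ 2. The upper and lower bounds meet at 2, so that is the treewidth.

Treewidth 2.
One optimal decomposition is:
Bags: B1 = {2, 4, 6}  B2 = {1, 2, 6}  B3 = {1, 2, 3}  B4 = {1, 3, 5}  B5 = {3, 5, 7}  B6 = {5, 7, 8}
Tree: B1–B2, B2–B3, B3–B4, B4–B5, B5–B6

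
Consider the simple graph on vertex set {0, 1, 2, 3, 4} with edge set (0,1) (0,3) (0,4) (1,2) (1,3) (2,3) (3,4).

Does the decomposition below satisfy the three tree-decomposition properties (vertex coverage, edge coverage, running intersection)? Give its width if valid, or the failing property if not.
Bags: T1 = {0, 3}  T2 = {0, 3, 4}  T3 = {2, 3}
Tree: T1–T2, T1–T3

A tree decomposition must satisfy three properties: every vertex lies in some bag; for every edge, both endpoints lie together in some bag; and for every vertex, the bags containing it form a connected subtree. Here vertex 1 appears in no bag, so the decomposition is invalid.

No — vertex 1 appears in no bag.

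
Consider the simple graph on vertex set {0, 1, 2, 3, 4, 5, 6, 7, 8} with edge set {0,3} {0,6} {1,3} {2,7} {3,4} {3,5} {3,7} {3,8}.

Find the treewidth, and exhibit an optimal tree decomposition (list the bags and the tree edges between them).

Treewidth 1.
One optimal decomposition is:
Bags: B1 = {0, 3}  B2 = {0, 6}  B3 = {3, 8}  B4 = {3, 4}  B5 = {1, 3}  B6 = {3, 5}  B7 = {3, 7}  B8 = {2, 7}
Tree: B1–B2, B1–B3, B3–B4, B3–B5, B1–B6, B1–B7, B7–B8

Each bag holds 2 vertices, so the decomposition has width 1, which upper-bounds the treewidth. Since G has at least one edge (e.g. 0–3), it is not an edgeless graph, so tw(G) ≥ 1. Hence tw(G) = 1 exactly.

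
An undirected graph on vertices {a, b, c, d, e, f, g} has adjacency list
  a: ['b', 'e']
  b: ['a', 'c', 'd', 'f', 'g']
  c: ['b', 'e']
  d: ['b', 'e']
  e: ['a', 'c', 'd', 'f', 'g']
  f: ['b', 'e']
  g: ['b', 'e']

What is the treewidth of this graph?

2

A width-2 tree decomposition is:
Bags: B1 = {a, b, e}  B2 = {b, d, e}  B3 = {b, e, f}  B4 = {b, c, e}  B5 = {b, e, g}
Tree: B1–B2, B2–B3, B3–B4, B4–B5
Every bag has size at most 3, so the width is 3 − 1 = 2 and tw(G) ≤ 2. The edges e–a–b–d–e form a cycle, so G is not a tree and its treewidth is at least 2. The upper and lower bounds meet at 2, so that is the treewidth.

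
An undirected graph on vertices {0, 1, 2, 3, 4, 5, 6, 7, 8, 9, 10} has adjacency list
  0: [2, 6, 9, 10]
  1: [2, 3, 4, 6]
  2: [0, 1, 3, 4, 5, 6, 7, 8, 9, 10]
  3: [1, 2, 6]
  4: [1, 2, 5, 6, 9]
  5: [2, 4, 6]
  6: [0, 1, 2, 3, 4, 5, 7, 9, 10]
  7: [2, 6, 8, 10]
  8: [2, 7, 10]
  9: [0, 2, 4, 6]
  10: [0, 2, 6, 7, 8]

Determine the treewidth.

A width-3 tree decomposition is:
Bags: B1 = {2, 4, 6, 9}  B2 = {0, 2, 6, 9}  B3 = {0, 2, 6, 10}  B4 = {2, 6, 7, 10}  B5 = {1, 2, 4, 6}  B6 = {2, 7, 8, 10}  B7 = {1, 2, 3, 6}  B8 = {2, 4, 5, 6}
Tree: B1–B2, B2–B3, B3–B4, B1–B5, B4–B6, B5–B7, B5–B8
Each bag holds 4 vertices, so the decomposition has width 3, which upper-bounds the treewidth. Conversely, {2, 7, 8, 10} is a clique of size 4, and the vertices of any clique must share a bag in every tree decomposition; so some bag has ≥ 4 vertices and tw(G) ≥ 3. The upper and lower bounds meet at 3, so that is the treewidth.

3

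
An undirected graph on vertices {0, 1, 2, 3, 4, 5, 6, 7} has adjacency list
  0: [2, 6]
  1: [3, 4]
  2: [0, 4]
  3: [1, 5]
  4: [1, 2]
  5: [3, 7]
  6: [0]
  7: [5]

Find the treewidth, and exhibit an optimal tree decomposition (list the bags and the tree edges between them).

Treewidth 1.
One optimal decomposition is:
Bags: B1 = {0, 6}  B2 = {0, 2}  B3 = {2, 4}  B4 = {1, 4}  B5 = {1, 3}  B6 = {3, 5}  B7 = {5, 7}
Tree: B1–B2, B2–B3, B3–B4, B4–B5, B5–B6, B6–B7

Each bag holds 2 vertices, so the decomposition has width 1, which upper-bounds the treewidth. Any graph with an edge has treewidth ≥ 1, and G has the edge 6–0. Combining the bounds, tw(G) = 1.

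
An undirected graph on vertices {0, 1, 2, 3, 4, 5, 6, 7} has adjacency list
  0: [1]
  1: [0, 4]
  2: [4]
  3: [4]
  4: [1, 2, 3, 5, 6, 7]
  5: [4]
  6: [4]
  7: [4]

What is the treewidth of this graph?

1

A width-1 tree decomposition is:
Bags: B1 = {1, 4}  B2 = {4, 6}  B3 = {4, 7}  B4 = {4, 5}  B5 = {0, 1}  B6 = {2, 4}  B7 = {3, 4}
Tree: B1–B2, B2–B3, B2–B4, B1–B5, B3–B6, B1–B7
Every bag has size at most 2, so the width is 2 − 1 = 1 and tw(G) ≤ 1. Any graph with an edge has treewidth ≥ 1, and G has the edge 1–4. Therefore the treewidth is 1.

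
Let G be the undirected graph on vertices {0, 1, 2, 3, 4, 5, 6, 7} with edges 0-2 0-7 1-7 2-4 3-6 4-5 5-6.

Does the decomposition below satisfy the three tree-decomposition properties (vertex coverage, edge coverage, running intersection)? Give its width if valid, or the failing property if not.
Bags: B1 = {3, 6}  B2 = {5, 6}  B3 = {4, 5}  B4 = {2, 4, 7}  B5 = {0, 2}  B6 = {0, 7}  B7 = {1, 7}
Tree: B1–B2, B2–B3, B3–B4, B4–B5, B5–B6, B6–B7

A tree decomposition must satisfy three properties: every vertex lies in some bag; for every edge, both endpoints lie together in some bag; and for every vertex, the bags containing it form a connected subtree. Here bags containing vertex 7 are not connected in the tree, so the decomposition is invalid.

No — bags containing vertex 7 are not connected in the tree.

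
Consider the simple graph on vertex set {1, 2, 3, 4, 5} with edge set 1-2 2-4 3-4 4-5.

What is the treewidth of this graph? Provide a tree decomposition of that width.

Treewidth 1.
One such decomposition:
Bags: B1 = {4, 5}  B2 = {3, 4}  B3 = {2, 4}  B4 = {1, 2}
Tree: B1–B2, B1–B3, B3–B4

The largest bag has 2 vertices, giving width 1; this decomposition certifies tw(G) ≤ 1. G has an edge, so its treewidth is at least 1. Therefore the treewidth is 1.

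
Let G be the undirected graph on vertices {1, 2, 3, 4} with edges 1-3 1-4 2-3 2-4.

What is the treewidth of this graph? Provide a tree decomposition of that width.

Every bag has size at most 3, so the width is 3 − 1 = 2 and tw(G) ≤ 2. For the lower bound, G contains the cycle 2–4–1–3–2, so G is not a forest; only forests have treewidth ≤ 1, hence tw(G) ≥ 2. Combining the bounds, tw(G) = 2.

Treewidth 2.
Bags: B1 = {1, 2, 4}  B2 = {1, 2, 3}
Tree: B1–B2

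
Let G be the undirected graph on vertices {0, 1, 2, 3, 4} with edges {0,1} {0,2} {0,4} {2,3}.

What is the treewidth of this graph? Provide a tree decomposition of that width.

Every bag has size at most 2, so the width is 2 − 1 = 1 and tw(G) ≤ 1. Since G has at least one edge (e.g. 0–2), it is not an edgeless graph, so tw(G) ≥ 1. The upper and lower bounds meet at 1, so that is the treewidth.

Treewidth 1.
One such decomposition:
Bags: B1 = {0, 2}  B2 = {2, 3}  B3 = {0, 4}  B4 = {0, 1}
Tree: B1–B2, B1–B3, B3–B4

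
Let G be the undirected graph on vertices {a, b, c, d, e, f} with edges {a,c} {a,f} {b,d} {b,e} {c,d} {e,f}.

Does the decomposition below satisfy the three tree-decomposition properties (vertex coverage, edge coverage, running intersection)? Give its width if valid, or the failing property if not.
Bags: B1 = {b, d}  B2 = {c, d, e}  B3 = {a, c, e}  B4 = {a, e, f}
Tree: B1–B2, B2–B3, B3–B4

No — edge (e,b) lies in no bag.

A tree decomposition must satisfy three properties: every vertex lies in some bag; for every edge, both endpoints lie together in some bag; and for every vertex, the bags containing it form a connected subtree. Here edge (e,b) lies in no bag, so the decomposition is invalid.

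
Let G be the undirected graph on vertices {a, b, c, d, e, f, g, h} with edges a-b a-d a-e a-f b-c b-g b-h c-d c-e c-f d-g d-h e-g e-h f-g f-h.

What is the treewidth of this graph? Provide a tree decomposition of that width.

Treewidth 4.
One such decomposition:
Bags: B1 = {b, d, e, f, h}  B2 = {b, c, d, e, f}  B3 = {a, b, d, e, f}  B4 = {b, d, e, f, g}
Tree: B1–B2, B2–B3, B3–B4

Every bag has size at most 5, so the width is 5 − 1 = 4 and tw(G) ≤ 4. For the lower bound: the 5 vertex sets {b,h}, {c,d}, {a,e}, {f}, {g} are disjoint, each induces a connected subgraph, and every pair is joined by at least one edge of G. Contracting each set to a single vertex therefore yields K_{5} as a minor, and since treewidth is minor-monotone, tw(G) ≥ tw(K_{5}) = 4. Hence tw(G) = 4 exactly.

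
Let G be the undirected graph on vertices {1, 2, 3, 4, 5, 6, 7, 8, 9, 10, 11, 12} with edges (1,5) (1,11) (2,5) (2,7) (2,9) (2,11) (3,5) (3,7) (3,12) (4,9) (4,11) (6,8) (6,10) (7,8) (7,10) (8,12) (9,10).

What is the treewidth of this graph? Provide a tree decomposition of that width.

Each bag holds 4 vertices, so the decomposition has width 3, which upper-bounds the treewidth. For the lower bound: the 4 vertex sets {1,4,11}, {9}, {2}, {3,5,7,10} are disjoint, each induces a connected subgraph, and every pair is joined by at least one edge of G. Contracting each set to a single vertex therefore yields K_{4} as a minor, and since treewidth is minor-monotone, tw(G) ≥ tw(K_{4}) = 3. Hence tw(G) = 3 exactly.

Treewidth 3.
One optimal decomposition is:
Bags: B1 = {1, 4, 9, 11}  B2 = {1, 2, 9, 11}  B3 = {1, 2, 5, 9}  B4 = {2, 5, 9, 10}  B5 = {2, 5, 7, 10}  B6 = {3, 5, 7, 10}  B7 = {3, 6, 7, 10}  B8 = {3, 6, 7, 8}  B9 = {3, 6, 8, 12}
Tree: B1–B2, B2–B3, B3–B4, B4–B5, B5–B6, B6–B7, B7–B8, B8–B9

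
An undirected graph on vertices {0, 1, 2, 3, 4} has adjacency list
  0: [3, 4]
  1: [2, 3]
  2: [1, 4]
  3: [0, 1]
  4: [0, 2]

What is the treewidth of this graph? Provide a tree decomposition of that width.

Every bag has size at most 3, so the width is 3 − 1 = 2 and tw(G) ≤ 2. The edges 3–0–4–2–1–3 form a cycle, so G is not a tree and its treewidth is at least 2. Combining the bounds, tw(G) = 2.

Treewidth 2.
Bags: B1 = {0, 3, 4}  B2 = {2, 3, 4}  B3 = {1, 2, 3}
Tree: B1–B2, B2–B3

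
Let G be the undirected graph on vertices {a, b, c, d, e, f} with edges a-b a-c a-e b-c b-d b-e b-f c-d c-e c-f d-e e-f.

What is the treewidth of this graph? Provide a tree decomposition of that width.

Treewidth 3.
One optimal decomposition is:
Bags: B1 = {a, b, c, e}  B2 = {b, c, d, e}  B3 = {b, c, e, f}
Tree: B1–B2, B2–B3

The largest bag has 4 vertices, giving width 3; this decomposition certifies tw(G) ≤ 3. For the lower bound, the 4 vertices {b, c, d, e} are pairwise adjacent, and any tree decomposition puts a clique entirely inside one bag — forcing width ≥ 3. Hence tw(G) = 3 exactly.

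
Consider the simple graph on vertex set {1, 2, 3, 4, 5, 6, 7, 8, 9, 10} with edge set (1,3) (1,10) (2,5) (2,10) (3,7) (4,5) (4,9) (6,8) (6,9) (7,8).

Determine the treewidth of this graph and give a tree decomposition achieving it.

Treewidth 2.
One such decomposition:
Bags: B1 = {1, 3, 7}  B2 = {1, 7, 10}  B3 = {2, 7, 10}  B4 = {2, 5, 7}  B5 = {4, 5, 7}  B6 = {4, 7, 9}  B7 = {6, 7, 9}  B8 = {6, 7, 8}
Tree: B1–B2, B2–B3, B3–B4, B4–B5, B5–B6, B6–B7, B7–B8

Every bag has size at most 3, so the width is 3 − 1 = 2 and tw(G) ≤ 2. For the lower bound, G contains the cycle 7–3–1–10–2–5–4–9–6–8–7, so G is not a forest; only forests have treewidth ≤ 1, hence tw(G) ≥ 2. Hence tw(G) = 2 exactly.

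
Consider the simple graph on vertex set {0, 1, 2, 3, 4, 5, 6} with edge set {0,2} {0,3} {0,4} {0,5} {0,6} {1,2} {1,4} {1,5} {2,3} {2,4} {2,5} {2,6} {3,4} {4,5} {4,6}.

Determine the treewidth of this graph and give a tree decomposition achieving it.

Treewidth 3.
One such decomposition:
Bags: B1 = {0, 2, 4, 5}  B2 = {1, 2, 4, 5}  B3 = {0, 2, 3, 4}  B4 = {0, 2, 4, 6}
Tree: B1–B2, B1–B3, B1–B4

Each bag holds 4 vertices, so the decomposition has width 3, which upper-bounds the treewidth. For the lower bound, the 4 vertices {0, 2, 3, 4} are pairwise adjacent, and any tree decomposition puts a clique entirely inside one bag — forcing width ≥ 3. Hence tw(G) = 3 exactly.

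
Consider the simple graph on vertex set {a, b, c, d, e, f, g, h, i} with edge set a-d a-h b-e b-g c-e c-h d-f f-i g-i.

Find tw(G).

2

A width-2 tree decomposition is:
Bags: B1 = {a, d, h}  B2 = {c, d, h}  B3 = {c, d, e}  B4 = {b, d, e}  B5 = {b, d, g}  B6 = {d, g, i}  B7 = {d, f, i}
Tree: B1–B2, B2–B3, B3–B4, B4–B5, B5–B6, B6–B7
Every bag has size at most 3, so the width is 3 − 1 = 2 and tw(G) ≤ 2. For the lower bound, G contains the cycle d–a–h–c–e–b–g–i–f–d, so G is not a forest; only forests have treewidth ≤ 1, hence tw(G) ≥ 2. The upper and lower bounds meet at 2, so that is the treewidth.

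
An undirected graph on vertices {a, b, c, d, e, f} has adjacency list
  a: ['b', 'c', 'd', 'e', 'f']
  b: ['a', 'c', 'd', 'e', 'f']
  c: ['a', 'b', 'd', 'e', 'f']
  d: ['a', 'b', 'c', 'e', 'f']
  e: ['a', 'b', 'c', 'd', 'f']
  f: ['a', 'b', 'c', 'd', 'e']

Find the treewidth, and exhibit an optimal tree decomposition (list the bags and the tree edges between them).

A single bag containing all 6 vertices is trivially a valid decomposition of width 5. For the lower bound, the 6 vertices {a, b, c, d, e, f} are pairwise adjacent, and any tree decomposition puts a clique entirely inside one bag — forcing width ≥ 5. Therefore the treewidth is 5.

Treewidth 5.
One such decomposition:
Bags: B1 = {a, b, c, d, e, f}
Tree: (single bag)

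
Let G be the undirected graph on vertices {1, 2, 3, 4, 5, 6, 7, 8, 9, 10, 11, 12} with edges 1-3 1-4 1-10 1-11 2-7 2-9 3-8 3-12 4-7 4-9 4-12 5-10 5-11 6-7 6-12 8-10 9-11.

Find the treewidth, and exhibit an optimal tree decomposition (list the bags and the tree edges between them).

Each bag holds 4 vertices, so the decomposition has width 3, which upper-bounds the treewidth. For the lower bound: the 4 vertex sets {5,8,10}, {3}, {1}, {4,9,11,12} are disjoint, each induces a connected subgraph, and every pair is joined by at least one edge of G. Contracting each set to a single vertex therefore yields K_{4} as a minor, and since treewidth is minor-monotone, tw(G) ≥ tw(K_{4}) = 3. Hence tw(G) = 3 exactly.

Treewidth 3.
One such decomposition:
Bags: B1 = {3, 5, 8, 10}  B2 = {1, 3, 5, 10}  B3 = {1, 3, 5, 11}  B4 = {1, 3, 11, 12}  B5 = {1, 4, 11, 12}  B6 = {4, 9, 11, 12}  B7 = {4, 6, 9, 12}  B8 = {4, 6, 7, 9}  B9 = {2, 6, 7, 9}
Tree: B1–B2, B2–B3, B3–B4, B4–B5, B5–B6, B6–B7, B7–B8, B8–B9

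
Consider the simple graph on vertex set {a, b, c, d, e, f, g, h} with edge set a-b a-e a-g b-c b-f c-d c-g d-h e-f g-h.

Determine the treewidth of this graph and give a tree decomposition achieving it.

Every bag has size at most 3, so the width is 3 − 1 = 2 and tw(G) ≤ 2. For the lower bound, G contains the cycle e–f–b–a–e, so G is not a forest; only forests have treewidth ≤ 1, hence tw(G) ≥ 2. Therefore the treewidth is 2.

Treewidth 2.
One such decomposition:
Bags: B1 = {a, e, f}  B2 = {a, b, f}  B3 = {a, b, g}  B4 = {b, c, g}  B5 = {c, g, h}  B6 = {c, d, h}
Tree: B1–B2, B2–B3, B3–B4, B4–B5, B5–B6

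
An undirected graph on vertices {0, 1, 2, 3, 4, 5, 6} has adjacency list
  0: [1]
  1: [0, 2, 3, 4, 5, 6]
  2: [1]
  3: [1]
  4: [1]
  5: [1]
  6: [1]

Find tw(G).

A width-1 tree decomposition is:
Bags: B1 = {1, 5}  B2 = {1, 3}  B3 = {1, 6}  B4 = {1, 4}  B5 = {1, 2}  B6 = {0, 1}
Tree: B1–B2, B2–B3, B2–B4, B3–B5, B5–B6
The largest bag has 2 vertices, giving width 1; this decomposition certifies tw(G) ≤ 1. Since G has at least one edge (e.g. 1–5), it is not an edgeless graph, so tw(G) ≥ 1. Therefore the treewidth is 1.

1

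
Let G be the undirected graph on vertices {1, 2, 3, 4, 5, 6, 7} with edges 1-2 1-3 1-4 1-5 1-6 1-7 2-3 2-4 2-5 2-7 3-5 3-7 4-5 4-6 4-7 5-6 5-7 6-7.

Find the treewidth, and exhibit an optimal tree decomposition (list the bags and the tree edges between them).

Treewidth 4.
One such decomposition:
Bags: B1 = {1, 2, 3, 5, 7}  B2 = {1, 2, 4, 5, 7}  B3 = {1, 4, 5, 6, 7}
Tree: B1–B2, B2–B3

Each bag holds 5 vertices, so the decomposition has width 4, which upper-bounds the treewidth. Conversely, {1, 2, 3, 5, 7} is a clique of size 5, and the vertices of any clique must share a bag in every tree decomposition; so some bag has ≥ 5 vertices and tw(G) ≥ 4. Combining the bounds, tw(G) = 4.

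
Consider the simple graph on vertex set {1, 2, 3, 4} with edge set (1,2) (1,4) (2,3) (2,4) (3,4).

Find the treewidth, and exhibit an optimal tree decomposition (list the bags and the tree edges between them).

Each bag holds 3 vertices, so the decomposition has width 2, which upper-bounds the treewidth. On the other hand G contains the 3-clique {1, 2, 4}. A clique must lie in a single bag of any decomposition, so no decomposition can have width below 2. The upper and lower bounds meet at 2, so that is the treewidth.

Treewidth 2.
One optimal decomposition is:
Bags: B1 = {2, 3, 4}  B2 = {1, 2, 4}
Tree: B1–B2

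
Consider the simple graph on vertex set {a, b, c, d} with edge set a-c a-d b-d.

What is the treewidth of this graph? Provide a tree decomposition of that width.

Each bag holds 2 vertices, so the decomposition has width 1, which upper-bounds the treewidth. Any graph with an edge has treewidth ≥ 1, and G has the edge b–d. Therefore the treewidth is 1.

Treewidth 1.
One such decomposition:
Bags: B1 = {b, d}  B2 = {a, d}  B3 = {a, c}
Tree: B1–B2, B2–B3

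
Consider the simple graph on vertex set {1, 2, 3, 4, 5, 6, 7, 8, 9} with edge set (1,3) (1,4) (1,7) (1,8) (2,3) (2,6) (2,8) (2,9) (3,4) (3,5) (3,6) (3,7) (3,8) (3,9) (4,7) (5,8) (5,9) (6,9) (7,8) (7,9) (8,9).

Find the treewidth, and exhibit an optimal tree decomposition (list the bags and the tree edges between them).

Every bag has size at most 4, so the width is 4 − 1 = 3 and tw(G) ≤ 3. For the lower bound, the 4 vertices {1, 3, 7, 8} are pairwise adjacent, and any tree decomposition puts a clique entirely inside one bag — forcing width ≥ 3. Hence tw(G) = 3 exactly.

Treewidth 3.
One such decomposition:
Bags: B1 = {3, 7, 8, 9}  B2 = {3, 5, 8, 9}  B3 = {1, 3, 7, 8}  B4 = {1, 3, 4, 7}  B5 = {2, 3, 8, 9}  B6 = {2, 3, 6, 9}
Tree: B1–B2, B1–B3, B3–B4, B1–B5, B5–B6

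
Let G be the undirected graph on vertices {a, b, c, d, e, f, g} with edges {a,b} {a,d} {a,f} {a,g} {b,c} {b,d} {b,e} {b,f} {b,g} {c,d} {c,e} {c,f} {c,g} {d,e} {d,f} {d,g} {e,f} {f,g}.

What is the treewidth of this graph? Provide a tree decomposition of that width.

Each bag holds 5 vertices, so the decomposition has width 4, which upper-bounds the treewidth. For the lower bound, the 5 vertices {b, c, d, f, g} are pairwise adjacent, and any tree decomposition puts a clique entirely inside one bag — forcing width ≥ 4. Therefore the treewidth is 4.

Treewidth 4.
One such decomposition:
Bags: B1 = {b, c, d, f, g}  B2 = {b, c, d, e, f}  B3 = {a, b, d, f, g}
Tree: B1–B2, B1–B3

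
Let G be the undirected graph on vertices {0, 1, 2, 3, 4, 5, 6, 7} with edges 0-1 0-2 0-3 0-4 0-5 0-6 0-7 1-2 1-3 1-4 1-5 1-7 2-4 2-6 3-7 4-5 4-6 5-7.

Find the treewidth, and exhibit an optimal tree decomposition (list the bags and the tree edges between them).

Every bag has size at most 4, so the width is 4 − 1 = 3 and tw(G) ≤ 3. For the lower bound, the 4 vertices {0, 1, 3, 7} are pairwise adjacent, and any tree decomposition puts a clique entirely inside one bag — forcing width ≥ 3. Hence tw(G) = 3 exactly.

Treewidth 3.
Bags: B1 = {0, 2, 4, 6}  B2 = {0, 1, 2, 4}  B3 = {0, 1, 4, 5}  B4 = {0, 1, 5, 7}  B5 = {0, 1, 3, 7}
Tree: B1–B2, B2–B3, B3–B4, B4–B5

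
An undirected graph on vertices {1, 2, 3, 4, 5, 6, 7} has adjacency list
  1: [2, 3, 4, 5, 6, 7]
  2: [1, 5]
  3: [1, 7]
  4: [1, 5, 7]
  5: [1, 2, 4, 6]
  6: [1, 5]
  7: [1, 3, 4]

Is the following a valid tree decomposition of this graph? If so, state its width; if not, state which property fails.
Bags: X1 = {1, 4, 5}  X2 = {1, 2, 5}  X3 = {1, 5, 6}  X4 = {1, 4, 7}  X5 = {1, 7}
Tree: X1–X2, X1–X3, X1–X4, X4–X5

A tree decomposition must satisfy three properties: every vertex lies in some bag; for every edge, both endpoints lie together in some bag; and for every vertex, the bags containing it form a connected subtree. Here vertex 3 appears in no bag, so the decomposition is invalid.

No — vertex 3 appears in no bag.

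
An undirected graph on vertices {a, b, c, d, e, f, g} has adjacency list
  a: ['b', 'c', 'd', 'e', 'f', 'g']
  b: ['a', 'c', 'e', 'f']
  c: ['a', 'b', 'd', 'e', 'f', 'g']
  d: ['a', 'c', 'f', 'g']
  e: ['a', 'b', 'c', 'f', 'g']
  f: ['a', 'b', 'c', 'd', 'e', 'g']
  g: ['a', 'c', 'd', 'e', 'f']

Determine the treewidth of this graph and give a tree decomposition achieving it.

Treewidth 4.
Bags: B1 = {a, b, c, e, f}  B2 = {a, c, e, f, g}  B3 = {a, c, d, f, g}
Tree: B1–B2, B2–B3

Every bag has size at most 5, so the width is 5 − 1 = 4 and tw(G) ≤ 4. Conversely, {a, c, d, f, g} is a clique of size 5, and the vertices of any clique must share a bag in every tree decomposition; so some bag has ≥ 5 vertices and tw(G) ≥ 4. The upper and lower bounds meet at 4, so that is the treewidth.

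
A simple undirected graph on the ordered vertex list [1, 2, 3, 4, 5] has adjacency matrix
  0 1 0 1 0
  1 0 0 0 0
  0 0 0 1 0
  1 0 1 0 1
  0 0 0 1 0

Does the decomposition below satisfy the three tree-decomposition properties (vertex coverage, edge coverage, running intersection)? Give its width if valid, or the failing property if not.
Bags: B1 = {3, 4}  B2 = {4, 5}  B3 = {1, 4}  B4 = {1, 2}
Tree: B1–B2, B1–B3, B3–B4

Every vertex of G appears in some bag (union = {1, 2, 3, 4, 5}); every edge is covered by a bag; and for each vertex v the set of bags containing v is connected in the bag tree. The decomposition is therefore valid. The largest bag has 2 vertices, so the width is 1.

Yes; width 1.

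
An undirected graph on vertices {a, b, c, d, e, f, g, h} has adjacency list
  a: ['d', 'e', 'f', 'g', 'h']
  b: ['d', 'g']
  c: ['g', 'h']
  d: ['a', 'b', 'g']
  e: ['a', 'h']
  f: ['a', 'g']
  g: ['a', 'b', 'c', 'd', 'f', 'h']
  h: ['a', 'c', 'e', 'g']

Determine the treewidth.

A width-2 tree decomposition is:
Bags: B1 = {a, d, g}  B2 = {a, g, h}  B3 = {a, f, g}  B4 = {a, e, h}  B5 = {b, d, g}  B6 = {c, g, h}
Tree: B1–B2, B2–B3, B2–B4, B1–B5, B2–B6
Every bag has size at most 3, so the width is 3 − 1 = 2 and tw(G) ≤ 2. For the lower bound, the 3 vertices {c, g, h} are pairwise adjacent, and any tree decomposition puts a clique entirely inside one bag — forcing width ≥ 2. The upper and lower bounds meet at 2, so that is the treewidth.

2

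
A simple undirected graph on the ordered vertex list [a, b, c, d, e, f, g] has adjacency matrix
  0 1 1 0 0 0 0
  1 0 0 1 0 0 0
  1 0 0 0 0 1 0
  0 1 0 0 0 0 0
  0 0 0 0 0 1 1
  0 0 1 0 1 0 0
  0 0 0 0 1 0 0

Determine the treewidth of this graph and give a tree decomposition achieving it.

Treewidth 1.
One optimal decomposition is:
Bags: B1 = {e, g}  B2 = {e, f}  B3 = {c, f}  B4 = {a, c}  B5 = {a, b}  B6 = {b, d}
Tree: B1–B2, B2–B3, B3–B4, B4–B5, B5–B6

Each bag holds 2 vertices, so the decomposition has width 1, which upper-bounds the treewidth. G has an edge, so its treewidth is at least 1. Hence tw(G) = 1 exactly.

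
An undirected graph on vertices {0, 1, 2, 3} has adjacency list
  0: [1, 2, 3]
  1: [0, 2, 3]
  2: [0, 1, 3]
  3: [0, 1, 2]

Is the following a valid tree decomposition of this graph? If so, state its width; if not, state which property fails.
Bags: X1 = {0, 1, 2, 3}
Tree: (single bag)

Yes; width 3.

Checking the three conditions: (i) the bags cover all of {0, 1, 2, 3}; (ii) for each edge, some bag contains both endpoints; (iii) the bags containing any fixed vertex form a subtree. All hold, so the decomposition is valid with width 4 − 1 = 3.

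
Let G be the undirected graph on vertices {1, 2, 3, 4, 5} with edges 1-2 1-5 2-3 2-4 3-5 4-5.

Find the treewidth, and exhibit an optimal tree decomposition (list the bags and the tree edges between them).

Each bag holds 3 vertices, so the decomposition has width 2, which upper-bounds the treewidth. For the lower bound, G contains the cycle 1–5–4–2–1, so G is not a forest; only forests have treewidth ≤ 1, hence tw(G) ≥ 2. Therefore the treewidth is 2.

Treewidth 2.
Bags: B1 = {1, 2, 5}  B2 = {2, 4, 5}  B3 = {2, 3, 5}
Tree: B1–B2, B2–B3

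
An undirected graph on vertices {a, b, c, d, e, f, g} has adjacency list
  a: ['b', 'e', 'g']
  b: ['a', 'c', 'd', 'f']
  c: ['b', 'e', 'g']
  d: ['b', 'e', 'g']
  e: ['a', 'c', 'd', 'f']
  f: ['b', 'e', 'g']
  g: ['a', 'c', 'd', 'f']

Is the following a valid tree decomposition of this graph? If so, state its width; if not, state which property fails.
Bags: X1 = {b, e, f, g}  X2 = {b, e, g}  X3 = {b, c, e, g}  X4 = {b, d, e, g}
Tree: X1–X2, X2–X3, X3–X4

No — vertex a appears in no bag.

A tree decomposition must satisfy three properties: every vertex lies in some bag; for every edge, both endpoints lie together in some bag; and for every vertex, the bags containing it form a connected subtree. Here vertex a appears in no bag, so the decomposition is invalid.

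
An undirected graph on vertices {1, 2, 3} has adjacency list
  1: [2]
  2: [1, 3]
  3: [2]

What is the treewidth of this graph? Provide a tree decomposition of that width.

Treewidth 1.
One such decomposition:
Bags: B1 = {2, 3}  B2 = {1, 2}
Tree: B1–B2

The largest bag has 2 vertices, giving width 1; this decomposition certifies tw(G) ≤ 1. Any graph with an edge has treewidth ≥ 1, and G has the edge 2–3. Combining the bounds, tw(G) = 1.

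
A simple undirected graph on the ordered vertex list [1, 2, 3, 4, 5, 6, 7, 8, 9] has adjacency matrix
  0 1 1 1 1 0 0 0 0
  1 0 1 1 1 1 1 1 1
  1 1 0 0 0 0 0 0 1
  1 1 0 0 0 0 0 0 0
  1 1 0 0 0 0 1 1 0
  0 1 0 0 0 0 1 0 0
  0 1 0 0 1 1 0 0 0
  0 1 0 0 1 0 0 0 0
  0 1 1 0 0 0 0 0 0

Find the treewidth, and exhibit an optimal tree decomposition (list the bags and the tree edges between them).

Treewidth 2.
Bags: B1 = {2, 6, 7}  B2 = {2, 5, 7}  B3 = {2, 5, 8}  B4 = {1, 2, 5}  B5 = {1, 2, 3}  B6 = {2, 3, 9}  B7 = {1, 2, 4}
Tree: B1–B2, B2–B3, B3–B4, B4–B5, B5–B6, B5–B7

The largest bag has 3 vertices, giving width 2; this decomposition certifies tw(G) ≤ 2. Conversely, {1, 2, 3} is a clique of size 3, and the vertices of any clique must share a bag in every tree decomposition; so some bag has ≥ 3 vertices and tw(G) ≥ 2. Therefore the treewidth is 2.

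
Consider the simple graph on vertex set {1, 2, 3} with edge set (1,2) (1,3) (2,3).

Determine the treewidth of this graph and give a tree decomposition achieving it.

With just one bag of size 3, the width is 3 − 1 = 2, so tw(G) ≤ 2. Conversely, {1, 2, 3} is a clique of size 3, and the vertices of any clique must share a bag in every tree decomposition; so some bag has ≥ 3 vertices and tw(G) ≥ 2. The upper and lower bounds meet at 2, so that is the treewidth.

Treewidth 2.
One optimal decomposition is:
Bags: B1 = {1, 2, 3}
Tree: (single bag)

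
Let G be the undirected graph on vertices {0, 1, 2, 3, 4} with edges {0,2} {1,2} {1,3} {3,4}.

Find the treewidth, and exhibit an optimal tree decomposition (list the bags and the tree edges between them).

Every bag has size at most 2, so the width is 2 − 1 = 1 and tw(G) ≤ 1. Any graph with an edge has treewidth ≥ 1, and G has the edge 4–3. Combining the bounds, tw(G) = 1.

Treewidth 1.
One optimal decomposition is:
Bags: B1 = {3, 4}  B2 = {1, 3}  B3 = {1, 2}  B4 = {0, 2}
Tree: B1–B2, B2–B3, B3–B4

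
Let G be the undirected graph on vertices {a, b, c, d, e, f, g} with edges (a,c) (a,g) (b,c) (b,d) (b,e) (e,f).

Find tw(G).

A width-1 tree decomposition is:
Bags: B1 = {a, c}  B2 = {b, c}  B3 = {b, e}  B4 = {a, g}  B5 = {e, f}  B6 = {b, d}
Tree: B1–B2, B2–B3, B1–B4, B3–B5, B2–B6
Each bag holds 2 vertices, so the decomposition has width 1, which upper-bounds the treewidth. G has an edge, so its treewidth is at least 1. The upper and lower bounds meet at 1, so that is the treewidth.

1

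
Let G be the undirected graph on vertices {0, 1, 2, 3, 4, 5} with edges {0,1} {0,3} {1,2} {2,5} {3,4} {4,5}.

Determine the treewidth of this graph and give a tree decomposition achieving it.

Treewidth 2.
One such decomposition:
Bags: B1 = {1, 2, 5}  B2 = {0, 1, 5}  B3 = {0, 3, 5}  B4 = {3, 4, 5}
Tree: B1–B2, B2–B3, B3–B4

Each bag holds 3 vertices, so the decomposition has width 2, which upper-bounds the treewidth. Since 5–2–1–0–3–4–5 is a cycle in G, G is not acyclic. Forests are exactly the graphs of treewidth ≤ 1, so tw(G) ≥ 2. The upper and lower bounds meet at 2, so that is the treewidth.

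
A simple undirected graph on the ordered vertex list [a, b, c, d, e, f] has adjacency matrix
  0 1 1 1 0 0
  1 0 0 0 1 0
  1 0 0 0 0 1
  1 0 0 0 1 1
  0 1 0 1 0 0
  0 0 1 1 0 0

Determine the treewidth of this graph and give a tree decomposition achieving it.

Treewidth 2.
One such decomposition:
Bags: B1 = {a, c, f}  B2 = {a, d, f}  B3 = {a, b, d}  B4 = {b, d, e}
Tree: B1–B2, B2–B3, B3–B4

The largest bag has 3 vertices, giving width 2; this decomposition certifies tw(G) ≤ 2. For the lower bound, G contains the cycle c–f–d–a–c, so G is not a forest; only forests have treewidth ≤ 1, hence tw(G) ≥ 2. The upper and lower bounds meet at 2, so that is the treewidth.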